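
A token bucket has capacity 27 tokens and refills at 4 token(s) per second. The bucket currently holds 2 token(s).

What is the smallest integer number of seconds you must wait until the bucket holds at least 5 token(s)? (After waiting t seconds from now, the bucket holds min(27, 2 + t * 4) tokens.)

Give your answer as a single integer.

Answer: 1

Derivation:
Need 2 + t * 4 >= 5, so t >= 3/4.
Smallest integer t = ceil(3/4) = 1.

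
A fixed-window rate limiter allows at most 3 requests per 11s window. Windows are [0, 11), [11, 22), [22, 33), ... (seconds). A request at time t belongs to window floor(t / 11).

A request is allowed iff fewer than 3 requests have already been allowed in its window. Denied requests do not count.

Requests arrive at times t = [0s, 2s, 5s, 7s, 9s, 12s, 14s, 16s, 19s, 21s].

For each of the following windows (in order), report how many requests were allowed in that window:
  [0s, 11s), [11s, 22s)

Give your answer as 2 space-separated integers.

Processing requests:
  req#1 t=0s (window 0): ALLOW
  req#2 t=2s (window 0): ALLOW
  req#3 t=5s (window 0): ALLOW
  req#4 t=7s (window 0): DENY
  req#5 t=9s (window 0): DENY
  req#6 t=12s (window 1): ALLOW
  req#7 t=14s (window 1): ALLOW
  req#8 t=16s (window 1): ALLOW
  req#9 t=19s (window 1): DENY
  req#10 t=21s (window 1): DENY

Allowed counts by window: 3 3

Answer: 3 3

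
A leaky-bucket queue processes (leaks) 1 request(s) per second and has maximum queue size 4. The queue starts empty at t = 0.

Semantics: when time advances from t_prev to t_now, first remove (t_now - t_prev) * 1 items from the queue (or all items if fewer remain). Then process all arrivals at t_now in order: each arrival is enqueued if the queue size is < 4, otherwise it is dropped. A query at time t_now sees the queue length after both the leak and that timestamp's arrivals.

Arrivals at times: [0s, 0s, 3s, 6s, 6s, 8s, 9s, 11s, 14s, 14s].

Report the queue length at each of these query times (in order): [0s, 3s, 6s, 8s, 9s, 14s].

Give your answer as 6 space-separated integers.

Queue lengths at query times:
  query t=0s: backlog = 2
  query t=3s: backlog = 1
  query t=6s: backlog = 2
  query t=8s: backlog = 1
  query t=9s: backlog = 1
  query t=14s: backlog = 2

Answer: 2 1 2 1 1 2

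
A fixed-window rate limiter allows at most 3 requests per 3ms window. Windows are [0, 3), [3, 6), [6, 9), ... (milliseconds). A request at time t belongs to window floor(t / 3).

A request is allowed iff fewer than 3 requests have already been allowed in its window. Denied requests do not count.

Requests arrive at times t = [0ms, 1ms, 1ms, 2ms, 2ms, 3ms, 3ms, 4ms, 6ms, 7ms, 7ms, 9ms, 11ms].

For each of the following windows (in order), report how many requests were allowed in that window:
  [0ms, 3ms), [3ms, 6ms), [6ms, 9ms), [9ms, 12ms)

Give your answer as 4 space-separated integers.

Processing requests:
  req#1 t=0ms (window 0): ALLOW
  req#2 t=1ms (window 0): ALLOW
  req#3 t=1ms (window 0): ALLOW
  req#4 t=2ms (window 0): DENY
  req#5 t=2ms (window 0): DENY
  req#6 t=3ms (window 1): ALLOW
  req#7 t=3ms (window 1): ALLOW
  req#8 t=4ms (window 1): ALLOW
  req#9 t=6ms (window 2): ALLOW
  req#10 t=7ms (window 2): ALLOW
  req#11 t=7ms (window 2): ALLOW
  req#12 t=9ms (window 3): ALLOW
  req#13 t=11ms (window 3): ALLOW

Allowed counts by window: 3 3 3 2

Answer: 3 3 3 2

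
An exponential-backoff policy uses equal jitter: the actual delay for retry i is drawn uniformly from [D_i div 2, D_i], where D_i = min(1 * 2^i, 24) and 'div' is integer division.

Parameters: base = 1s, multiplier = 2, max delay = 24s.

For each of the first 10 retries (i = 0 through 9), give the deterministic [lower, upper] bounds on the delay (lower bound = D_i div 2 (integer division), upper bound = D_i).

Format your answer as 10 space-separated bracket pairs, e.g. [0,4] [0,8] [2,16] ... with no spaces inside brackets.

Answer: [0,1] [1,2] [2,4] [4,8] [8,16] [12,24] [12,24] [12,24] [12,24] [12,24]

Derivation:
Computing bounds per retry:
  i=0: D_i=min(1*2^0,24)=1, bounds=[0,1]
  i=1: D_i=min(1*2^1,24)=2, bounds=[1,2]
  i=2: D_i=min(1*2^2,24)=4, bounds=[2,4]
  i=3: D_i=min(1*2^3,24)=8, bounds=[4,8]
  i=4: D_i=min(1*2^4,24)=16, bounds=[8,16]
  i=5: D_i=min(1*2^5,24)=24, bounds=[12,24]
  i=6: D_i=min(1*2^6,24)=24, bounds=[12,24]
  i=7: D_i=min(1*2^7,24)=24, bounds=[12,24]
  i=8: D_i=min(1*2^8,24)=24, bounds=[12,24]
  i=9: D_i=min(1*2^9,24)=24, bounds=[12,24]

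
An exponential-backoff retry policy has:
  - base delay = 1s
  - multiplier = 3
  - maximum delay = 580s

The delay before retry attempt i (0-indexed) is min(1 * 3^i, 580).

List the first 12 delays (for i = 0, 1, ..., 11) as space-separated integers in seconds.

Computing each delay:
  i=0: min(1*3^0, 580) = 1
  i=1: min(1*3^1, 580) = 3
  i=2: min(1*3^2, 580) = 9
  i=3: min(1*3^3, 580) = 27
  i=4: min(1*3^4, 580) = 81
  i=5: min(1*3^5, 580) = 243
  i=6: min(1*3^6, 580) = 580
  i=7: min(1*3^7, 580) = 580
  i=8: min(1*3^8, 580) = 580
  i=9: min(1*3^9, 580) = 580
  i=10: min(1*3^10, 580) = 580
  i=11: min(1*3^11, 580) = 580

Answer: 1 3 9 27 81 243 580 580 580 580 580 580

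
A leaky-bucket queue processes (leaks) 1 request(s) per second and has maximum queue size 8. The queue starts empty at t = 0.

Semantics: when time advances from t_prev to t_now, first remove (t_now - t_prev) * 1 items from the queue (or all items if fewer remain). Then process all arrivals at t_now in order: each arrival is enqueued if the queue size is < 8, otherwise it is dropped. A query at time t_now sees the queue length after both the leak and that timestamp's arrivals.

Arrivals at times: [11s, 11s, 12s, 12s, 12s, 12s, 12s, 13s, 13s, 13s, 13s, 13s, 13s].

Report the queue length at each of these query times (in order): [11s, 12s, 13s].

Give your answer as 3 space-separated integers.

Queue lengths at query times:
  query t=11s: backlog = 2
  query t=12s: backlog = 6
  query t=13s: backlog = 8

Answer: 2 6 8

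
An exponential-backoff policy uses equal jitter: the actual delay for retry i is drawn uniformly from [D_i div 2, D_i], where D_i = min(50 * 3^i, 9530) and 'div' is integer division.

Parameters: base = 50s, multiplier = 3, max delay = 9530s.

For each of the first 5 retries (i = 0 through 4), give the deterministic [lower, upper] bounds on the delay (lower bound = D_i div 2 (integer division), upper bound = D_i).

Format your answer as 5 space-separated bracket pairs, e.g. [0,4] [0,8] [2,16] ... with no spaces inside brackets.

Answer: [25,50] [75,150] [225,450] [675,1350] [2025,4050]

Derivation:
Computing bounds per retry:
  i=0: D_i=min(50*3^0,9530)=50, bounds=[25,50]
  i=1: D_i=min(50*3^1,9530)=150, bounds=[75,150]
  i=2: D_i=min(50*3^2,9530)=450, bounds=[225,450]
  i=3: D_i=min(50*3^3,9530)=1350, bounds=[675,1350]
  i=4: D_i=min(50*3^4,9530)=4050, bounds=[2025,4050]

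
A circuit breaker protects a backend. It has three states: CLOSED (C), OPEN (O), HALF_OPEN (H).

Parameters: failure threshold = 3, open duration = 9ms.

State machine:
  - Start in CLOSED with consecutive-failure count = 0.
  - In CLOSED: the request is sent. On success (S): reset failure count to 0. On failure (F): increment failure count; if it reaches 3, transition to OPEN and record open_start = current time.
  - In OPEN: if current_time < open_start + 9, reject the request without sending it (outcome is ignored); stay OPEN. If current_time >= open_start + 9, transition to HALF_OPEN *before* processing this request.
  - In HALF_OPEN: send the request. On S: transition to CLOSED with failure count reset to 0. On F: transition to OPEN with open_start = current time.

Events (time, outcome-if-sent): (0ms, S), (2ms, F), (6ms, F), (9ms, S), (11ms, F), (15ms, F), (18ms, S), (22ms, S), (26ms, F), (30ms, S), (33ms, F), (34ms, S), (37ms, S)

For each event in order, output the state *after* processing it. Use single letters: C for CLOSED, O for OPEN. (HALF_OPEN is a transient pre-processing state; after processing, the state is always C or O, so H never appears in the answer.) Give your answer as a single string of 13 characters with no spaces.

State after each event:
  event#1 t=0ms outcome=S: state=CLOSED
  event#2 t=2ms outcome=F: state=CLOSED
  event#3 t=6ms outcome=F: state=CLOSED
  event#4 t=9ms outcome=S: state=CLOSED
  event#5 t=11ms outcome=F: state=CLOSED
  event#6 t=15ms outcome=F: state=CLOSED
  event#7 t=18ms outcome=S: state=CLOSED
  event#8 t=22ms outcome=S: state=CLOSED
  event#9 t=26ms outcome=F: state=CLOSED
  event#10 t=30ms outcome=S: state=CLOSED
  event#11 t=33ms outcome=F: state=CLOSED
  event#12 t=34ms outcome=S: state=CLOSED
  event#13 t=37ms outcome=S: state=CLOSED

Answer: CCCCCCCCCCCCC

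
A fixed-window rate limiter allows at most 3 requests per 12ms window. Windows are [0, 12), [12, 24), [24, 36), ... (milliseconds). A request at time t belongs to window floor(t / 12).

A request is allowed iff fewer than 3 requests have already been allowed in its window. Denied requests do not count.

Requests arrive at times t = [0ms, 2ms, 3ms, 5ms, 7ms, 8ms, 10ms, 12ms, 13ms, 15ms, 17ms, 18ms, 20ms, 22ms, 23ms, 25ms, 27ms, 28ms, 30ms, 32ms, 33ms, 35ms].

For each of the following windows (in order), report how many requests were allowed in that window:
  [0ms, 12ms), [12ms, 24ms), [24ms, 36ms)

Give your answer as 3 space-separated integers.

Answer: 3 3 3

Derivation:
Processing requests:
  req#1 t=0ms (window 0): ALLOW
  req#2 t=2ms (window 0): ALLOW
  req#3 t=3ms (window 0): ALLOW
  req#4 t=5ms (window 0): DENY
  req#5 t=7ms (window 0): DENY
  req#6 t=8ms (window 0): DENY
  req#7 t=10ms (window 0): DENY
  req#8 t=12ms (window 1): ALLOW
  req#9 t=13ms (window 1): ALLOW
  req#10 t=15ms (window 1): ALLOW
  req#11 t=17ms (window 1): DENY
  req#12 t=18ms (window 1): DENY
  req#13 t=20ms (window 1): DENY
  req#14 t=22ms (window 1): DENY
  req#15 t=23ms (window 1): DENY
  req#16 t=25ms (window 2): ALLOW
  req#17 t=27ms (window 2): ALLOW
  req#18 t=28ms (window 2): ALLOW
  req#19 t=30ms (window 2): DENY
  req#20 t=32ms (window 2): DENY
  req#21 t=33ms (window 2): DENY
  req#22 t=35ms (window 2): DENY

Allowed counts by window: 3 3 3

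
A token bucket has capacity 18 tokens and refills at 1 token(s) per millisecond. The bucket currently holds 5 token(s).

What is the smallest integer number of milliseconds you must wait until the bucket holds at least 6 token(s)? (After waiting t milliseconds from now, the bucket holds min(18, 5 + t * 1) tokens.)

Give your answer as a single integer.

Need 5 + t * 1 >= 6, so t >= 1/1.
Smallest integer t = ceil(1/1) = 1.

Answer: 1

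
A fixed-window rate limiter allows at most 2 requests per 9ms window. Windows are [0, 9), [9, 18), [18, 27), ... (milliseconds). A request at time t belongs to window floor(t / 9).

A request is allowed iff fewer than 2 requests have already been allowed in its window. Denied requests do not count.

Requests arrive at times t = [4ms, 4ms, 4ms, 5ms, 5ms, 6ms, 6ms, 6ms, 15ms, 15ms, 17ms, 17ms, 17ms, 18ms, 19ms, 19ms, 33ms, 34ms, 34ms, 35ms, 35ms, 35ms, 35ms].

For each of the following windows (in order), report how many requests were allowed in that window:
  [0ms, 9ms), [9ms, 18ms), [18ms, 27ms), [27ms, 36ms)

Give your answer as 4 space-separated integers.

Processing requests:
  req#1 t=4ms (window 0): ALLOW
  req#2 t=4ms (window 0): ALLOW
  req#3 t=4ms (window 0): DENY
  req#4 t=5ms (window 0): DENY
  req#5 t=5ms (window 0): DENY
  req#6 t=6ms (window 0): DENY
  req#7 t=6ms (window 0): DENY
  req#8 t=6ms (window 0): DENY
  req#9 t=15ms (window 1): ALLOW
  req#10 t=15ms (window 1): ALLOW
  req#11 t=17ms (window 1): DENY
  req#12 t=17ms (window 1): DENY
  req#13 t=17ms (window 1): DENY
  req#14 t=18ms (window 2): ALLOW
  req#15 t=19ms (window 2): ALLOW
  req#16 t=19ms (window 2): DENY
  req#17 t=33ms (window 3): ALLOW
  req#18 t=34ms (window 3): ALLOW
  req#19 t=34ms (window 3): DENY
  req#20 t=35ms (window 3): DENY
  req#21 t=35ms (window 3): DENY
  req#22 t=35ms (window 3): DENY
  req#23 t=35ms (window 3): DENY

Allowed counts by window: 2 2 2 2

Answer: 2 2 2 2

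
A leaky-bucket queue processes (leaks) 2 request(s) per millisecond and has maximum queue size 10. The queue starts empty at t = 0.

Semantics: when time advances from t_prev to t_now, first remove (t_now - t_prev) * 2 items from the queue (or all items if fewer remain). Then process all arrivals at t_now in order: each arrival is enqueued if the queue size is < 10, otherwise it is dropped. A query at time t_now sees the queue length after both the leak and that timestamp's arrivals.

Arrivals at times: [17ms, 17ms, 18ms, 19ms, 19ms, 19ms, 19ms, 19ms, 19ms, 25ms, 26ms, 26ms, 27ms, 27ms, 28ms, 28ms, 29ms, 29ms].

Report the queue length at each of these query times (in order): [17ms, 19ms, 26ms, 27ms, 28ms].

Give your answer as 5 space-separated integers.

Answer: 2 6 2 2 2

Derivation:
Queue lengths at query times:
  query t=17ms: backlog = 2
  query t=19ms: backlog = 6
  query t=26ms: backlog = 2
  query t=27ms: backlog = 2
  query t=28ms: backlog = 2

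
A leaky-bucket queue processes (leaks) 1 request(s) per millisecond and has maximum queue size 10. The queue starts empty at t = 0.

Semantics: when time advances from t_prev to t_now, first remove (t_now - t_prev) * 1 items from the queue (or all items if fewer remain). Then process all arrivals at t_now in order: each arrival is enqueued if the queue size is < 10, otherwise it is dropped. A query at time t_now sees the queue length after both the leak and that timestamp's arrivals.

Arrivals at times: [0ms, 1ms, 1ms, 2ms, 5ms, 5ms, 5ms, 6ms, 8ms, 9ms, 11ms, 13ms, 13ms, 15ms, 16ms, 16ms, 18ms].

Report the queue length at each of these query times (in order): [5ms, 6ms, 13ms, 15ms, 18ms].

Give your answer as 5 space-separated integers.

Queue lengths at query times:
  query t=5ms: backlog = 3
  query t=6ms: backlog = 3
  query t=13ms: backlog = 2
  query t=15ms: backlog = 1
  query t=18ms: backlog = 1

Answer: 3 3 2 1 1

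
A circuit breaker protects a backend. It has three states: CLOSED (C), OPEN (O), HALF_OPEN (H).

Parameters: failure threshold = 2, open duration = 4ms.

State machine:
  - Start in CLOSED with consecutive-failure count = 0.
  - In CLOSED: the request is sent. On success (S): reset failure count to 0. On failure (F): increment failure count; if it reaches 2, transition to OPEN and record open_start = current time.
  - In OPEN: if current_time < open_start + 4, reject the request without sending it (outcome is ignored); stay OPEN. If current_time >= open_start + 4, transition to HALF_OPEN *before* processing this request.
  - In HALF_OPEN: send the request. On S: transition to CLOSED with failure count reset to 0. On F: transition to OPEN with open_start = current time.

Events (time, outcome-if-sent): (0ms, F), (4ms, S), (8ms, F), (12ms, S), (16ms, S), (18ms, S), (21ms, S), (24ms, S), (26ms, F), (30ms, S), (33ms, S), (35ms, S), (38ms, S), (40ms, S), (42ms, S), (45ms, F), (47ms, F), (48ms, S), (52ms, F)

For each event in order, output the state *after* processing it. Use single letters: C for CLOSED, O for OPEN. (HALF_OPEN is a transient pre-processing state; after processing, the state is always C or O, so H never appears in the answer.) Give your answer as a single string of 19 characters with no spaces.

State after each event:
  event#1 t=0ms outcome=F: state=CLOSED
  event#2 t=4ms outcome=S: state=CLOSED
  event#3 t=8ms outcome=F: state=CLOSED
  event#4 t=12ms outcome=S: state=CLOSED
  event#5 t=16ms outcome=S: state=CLOSED
  event#6 t=18ms outcome=S: state=CLOSED
  event#7 t=21ms outcome=S: state=CLOSED
  event#8 t=24ms outcome=S: state=CLOSED
  event#9 t=26ms outcome=F: state=CLOSED
  event#10 t=30ms outcome=S: state=CLOSED
  event#11 t=33ms outcome=S: state=CLOSED
  event#12 t=35ms outcome=S: state=CLOSED
  event#13 t=38ms outcome=S: state=CLOSED
  event#14 t=40ms outcome=S: state=CLOSED
  event#15 t=42ms outcome=S: state=CLOSED
  event#16 t=45ms outcome=F: state=CLOSED
  event#17 t=47ms outcome=F: state=OPEN
  event#18 t=48ms outcome=S: state=OPEN
  event#19 t=52ms outcome=F: state=OPEN

Answer: CCCCCCCCCCCCCCCCOOO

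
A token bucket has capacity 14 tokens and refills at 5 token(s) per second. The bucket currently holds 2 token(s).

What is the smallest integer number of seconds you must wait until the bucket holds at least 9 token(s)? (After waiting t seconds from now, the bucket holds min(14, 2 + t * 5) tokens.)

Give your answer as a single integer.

Answer: 2

Derivation:
Need 2 + t * 5 >= 9, so t >= 7/5.
Smallest integer t = ceil(7/5) = 2.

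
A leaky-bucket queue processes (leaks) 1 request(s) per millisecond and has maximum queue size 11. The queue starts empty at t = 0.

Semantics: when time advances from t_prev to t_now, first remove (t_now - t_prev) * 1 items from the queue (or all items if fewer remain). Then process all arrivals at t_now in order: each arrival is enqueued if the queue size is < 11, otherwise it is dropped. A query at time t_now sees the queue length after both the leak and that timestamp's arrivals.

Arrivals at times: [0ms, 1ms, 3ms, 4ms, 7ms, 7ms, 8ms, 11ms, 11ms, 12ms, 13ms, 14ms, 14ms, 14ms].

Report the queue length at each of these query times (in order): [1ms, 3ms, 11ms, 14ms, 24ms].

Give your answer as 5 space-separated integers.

Queue lengths at query times:
  query t=1ms: backlog = 1
  query t=3ms: backlog = 1
  query t=11ms: backlog = 2
  query t=14ms: backlog = 4
  query t=24ms: backlog = 0

Answer: 1 1 2 4 0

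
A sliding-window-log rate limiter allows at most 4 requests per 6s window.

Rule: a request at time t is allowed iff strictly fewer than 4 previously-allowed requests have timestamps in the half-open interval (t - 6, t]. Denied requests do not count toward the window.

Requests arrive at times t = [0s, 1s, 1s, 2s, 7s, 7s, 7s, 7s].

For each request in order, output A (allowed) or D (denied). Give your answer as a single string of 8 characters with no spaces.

Answer: AAAAAAAD

Derivation:
Tracking allowed requests in the window:
  req#1 t=0s: ALLOW
  req#2 t=1s: ALLOW
  req#3 t=1s: ALLOW
  req#4 t=2s: ALLOW
  req#5 t=7s: ALLOW
  req#6 t=7s: ALLOW
  req#7 t=7s: ALLOW
  req#8 t=7s: DENY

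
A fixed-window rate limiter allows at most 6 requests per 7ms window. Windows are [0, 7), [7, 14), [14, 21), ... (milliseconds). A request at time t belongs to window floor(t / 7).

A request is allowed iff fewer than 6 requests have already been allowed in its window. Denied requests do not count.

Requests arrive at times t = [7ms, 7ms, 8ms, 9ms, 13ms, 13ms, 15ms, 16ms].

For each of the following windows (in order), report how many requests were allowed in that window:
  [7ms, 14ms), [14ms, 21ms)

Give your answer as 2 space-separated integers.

Processing requests:
  req#1 t=7ms (window 1): ALLOW
  req#2 t=7ms (window 1): ALLOW
  req#3 t=8ms (window 1): ALLOW
  req#4 t=9ms (window 1): ALLOW
  req#5 t=13ms (window 1): ALLOW
  req#6 t=13ms (window 1): ALLOW
  req#7 t=15ms (window 2): ALLOW
  req#8 t=16ms (window 2): ALLOW

Allowed counts by window: 6 2

Answer: 6 2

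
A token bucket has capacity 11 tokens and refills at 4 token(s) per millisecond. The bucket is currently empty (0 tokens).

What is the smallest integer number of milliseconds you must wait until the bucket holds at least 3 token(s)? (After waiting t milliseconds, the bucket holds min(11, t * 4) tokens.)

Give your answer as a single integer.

Answer: 1

Derivation:
Need t * 4 >= 3, so t >= 3/4.
Smallest integer t = ceil(3/4) = 1.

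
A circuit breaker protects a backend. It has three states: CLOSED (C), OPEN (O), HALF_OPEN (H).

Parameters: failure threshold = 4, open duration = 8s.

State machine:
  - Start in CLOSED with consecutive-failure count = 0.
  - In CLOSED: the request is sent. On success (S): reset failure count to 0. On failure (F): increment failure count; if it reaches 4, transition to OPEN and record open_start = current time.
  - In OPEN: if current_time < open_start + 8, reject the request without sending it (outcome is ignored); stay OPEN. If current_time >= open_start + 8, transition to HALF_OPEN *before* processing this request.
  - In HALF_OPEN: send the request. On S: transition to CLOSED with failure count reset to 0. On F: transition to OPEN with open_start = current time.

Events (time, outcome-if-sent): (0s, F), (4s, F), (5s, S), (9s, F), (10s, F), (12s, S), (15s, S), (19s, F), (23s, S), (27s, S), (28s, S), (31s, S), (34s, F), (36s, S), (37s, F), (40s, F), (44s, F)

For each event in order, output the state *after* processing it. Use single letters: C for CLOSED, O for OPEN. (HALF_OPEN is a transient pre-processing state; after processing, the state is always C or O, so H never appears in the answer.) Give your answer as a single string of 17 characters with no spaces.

State after each event:
  event#1 t=0s outcome=F: state=CLOSED
  event#2 t=4s outcome=F: state=CLOSED
  event#3 t=5s outcome=S: state=CLOSED
  event#4 t=9s outcome=F: state=CLOSED
  event#5 t=10s outcome=F: state=CLOSED
  event#6 t=12s outcome=S: state=CLOSED
  event#7 t=15s outcome=S: state=CLOSED
  event#8 t=19s outcome=F: state=CLOSED
  event#9 t=23s outcome=S: state=CLOSED
  event#10 t=27s outcome=S: state=CLOSED
  event#11 t=28s outcome=S: state=CLOSED
  event#12 t=31s outcome=S: state=CLOSED
  event#13 t=34s outcome=F: state=CLOSED
  event#14 t=36s outcome=S: state=CLOSED
  event#15 t=37s outcome=F: state=CLOSED
  event#16 t=40s outcome=F: state=CLOSED
  event#17 t=44s outcome=F: state=CLOSED

Answer: CCCCCCCCCCCCCCCCC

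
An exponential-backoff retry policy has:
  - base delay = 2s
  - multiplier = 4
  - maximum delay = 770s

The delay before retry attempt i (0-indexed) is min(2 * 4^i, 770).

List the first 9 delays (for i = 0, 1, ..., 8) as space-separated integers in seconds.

Computing each delay:
  i=0: min(2*4^0, 770) = 2
  i=1: min(2*4^1, 770) = 8
  i=2: min(2*4^2, 770) = 32
  i=3: min(2*4^3, 770) = 128
  i=4: min(2*4^4, 770) = 512
  i=5: min(2*4^5, 770) = 770
  i=6: min(2*4^6, 770) = 770
  i=7: min(2*4^7, 770) = 770
  i=8: min(2*4^8, 770) = 770

Answer: 2 8 32 128 512 770 770 770 770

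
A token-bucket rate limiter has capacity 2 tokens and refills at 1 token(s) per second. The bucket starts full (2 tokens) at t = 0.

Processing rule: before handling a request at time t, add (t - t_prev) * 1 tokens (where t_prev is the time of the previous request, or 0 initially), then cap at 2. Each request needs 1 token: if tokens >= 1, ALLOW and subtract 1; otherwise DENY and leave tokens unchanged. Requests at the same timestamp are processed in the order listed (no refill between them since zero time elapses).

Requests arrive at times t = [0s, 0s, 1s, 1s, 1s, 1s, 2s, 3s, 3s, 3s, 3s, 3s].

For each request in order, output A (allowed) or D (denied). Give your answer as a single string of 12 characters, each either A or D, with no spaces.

Simulating step by step:
  req#1 t=0s: ALLOW
  req#2 t=0s: ALLOW
  req#3 t=1s: ALLOW
  req#4 t=1s: DENY
  req#5 t=1s: DENY
  req#6 t=1s: DENY
  req#7 t=2s: ALLOW
  req#8 t=3s: ALLOW
  req#9 t=3s: DENY
  req#10 t=3s: DENY
  req#11 t=3s: DENY
  req#12 t=3s: DENY

Answer: AAADDDAADDDD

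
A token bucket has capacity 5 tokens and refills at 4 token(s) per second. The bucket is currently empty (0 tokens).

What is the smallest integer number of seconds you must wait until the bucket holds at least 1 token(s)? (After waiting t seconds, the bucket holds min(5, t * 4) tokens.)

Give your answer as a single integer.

Answer: 1

Derivation:
Need t * 4 >= 1, so t >= 1/4.
Smallest integer t = ceil(1/4) = 1.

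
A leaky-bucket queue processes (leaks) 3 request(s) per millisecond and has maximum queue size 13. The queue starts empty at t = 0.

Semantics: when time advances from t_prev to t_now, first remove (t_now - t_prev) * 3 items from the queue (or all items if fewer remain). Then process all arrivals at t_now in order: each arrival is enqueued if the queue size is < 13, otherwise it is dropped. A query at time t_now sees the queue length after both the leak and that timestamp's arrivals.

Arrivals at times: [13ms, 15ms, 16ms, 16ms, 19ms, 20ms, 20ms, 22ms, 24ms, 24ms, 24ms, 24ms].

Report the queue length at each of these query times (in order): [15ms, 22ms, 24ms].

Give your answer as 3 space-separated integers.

Queue lengths at query times:
  query t=15ms: backlog = 1
  query t=22ms: backlog = 1
  query t=24ms: backlog = 4

Answer: 1 1 4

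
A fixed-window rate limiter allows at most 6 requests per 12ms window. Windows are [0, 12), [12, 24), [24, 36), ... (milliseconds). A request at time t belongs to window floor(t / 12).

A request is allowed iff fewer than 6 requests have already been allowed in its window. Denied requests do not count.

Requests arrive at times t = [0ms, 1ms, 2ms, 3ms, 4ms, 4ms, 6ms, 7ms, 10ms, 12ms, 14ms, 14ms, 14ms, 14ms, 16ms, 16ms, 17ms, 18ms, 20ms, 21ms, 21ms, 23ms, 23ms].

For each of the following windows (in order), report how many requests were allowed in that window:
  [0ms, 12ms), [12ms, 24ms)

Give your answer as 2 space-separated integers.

Processing requests:
  req#1 t=0ms (window 0): ALLOW
  req#2 t=1ms (window 0): ALLOW
  req#3 t=2ms (window 0): ALLOW
  req#4 t=3ms (window 0): ALLOW
  req#5 t=4ms (window 0): ALLOW
  req#6 t=4ms (window 0): ALLOW
  req#7 t=6ms (window 0): DENY
  req#8 t=7ms (window 0): DENY
  req#9 t=10ms (window 0): DENY
  req#10 t=12ms (window 1): ALLOW
  req#11 t=14ms (window 1): ALLOW
  req#12 t=14ms (window 1): ALLOW
  req#13 t=14ms (window 1): ALLOW
  req#14 t=14ms (window 1): ALLOW
  req#15 t=16ms (window 1): ALLOW
  req#16 t=16ms (window 1): DENY
  req#17 t=17ms (window 1): DENY
  req#18 t=18ms (window 1): DENY
  req#19 t=20ms (window 1): DENY
  req#20 t=21ms (window 1): DENY
  req#21 t=21ms (window 1): DENY
  req#22 t=23ms (window 1): DENY
  req#23 t=23ms (window 1): DENY

Allowed counts by window: 6 6

Answer: 6 6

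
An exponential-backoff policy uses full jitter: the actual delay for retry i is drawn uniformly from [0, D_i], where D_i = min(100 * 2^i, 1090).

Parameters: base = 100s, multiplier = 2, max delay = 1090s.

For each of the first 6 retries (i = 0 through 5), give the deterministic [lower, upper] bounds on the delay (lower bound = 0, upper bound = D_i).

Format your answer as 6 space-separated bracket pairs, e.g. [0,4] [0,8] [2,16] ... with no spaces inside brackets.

Answer: [0,100] [0,200] [0,400] [0,800] [0,1090] [0,1090]

Derivation:
Computing bounds per retry:
  i=0: D_i=min(100*2^0,1090)=100, bounds=[0,100]
  i=1: D_i=min(100*2^1,1090)=200, bounds=[0,200]
  i=2: D_i=min(100*2^2,1090)=400, bounds=[0,400]
  i=3: D_i=min(100*2^3,1090)=800, bounds=[0,800]
  i=4: D_i=min(100*2^4,1090)=1090, bounds=[0,1090]
  i=5: D_i=min(100*2^5,1090)=1090, bounds=[0,1090]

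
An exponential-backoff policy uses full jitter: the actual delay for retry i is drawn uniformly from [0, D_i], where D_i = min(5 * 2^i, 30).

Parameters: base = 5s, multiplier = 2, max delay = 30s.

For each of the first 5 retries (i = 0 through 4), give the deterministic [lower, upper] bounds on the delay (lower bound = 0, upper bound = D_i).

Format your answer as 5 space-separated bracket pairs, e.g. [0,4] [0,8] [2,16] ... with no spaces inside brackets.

Computing bounds per retry:
  i=0: D_i=min(5*2^0,30)=5, bounds=[0,5]
  i=1: D_i=min(5*2^1,30)=10, bounds=[0,10]
  i=2: D_i=min(5*2^2,30)=20, bounds=[0,20]
  i=3: D_i=min(5*2^3,30)=30, bounds=[0,30]
  i=4: D_i=min(5*2^4,30)=30, bounds=[0,30]

Answer: [0,5] [0,10] [0,20] [0,30] [0,30]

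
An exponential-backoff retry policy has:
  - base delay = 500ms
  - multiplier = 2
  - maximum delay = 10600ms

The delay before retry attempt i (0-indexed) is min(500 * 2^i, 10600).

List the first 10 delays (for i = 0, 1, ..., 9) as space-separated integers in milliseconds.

Computing each delay:
  i=0: min(500*2^0, 10600) = 500
  i=1: min(500*2^1, 10600) = 1000
  i=2: min(500*2^2, 10600) = 2000
  i=3: min(500*2^3, 10600) = 4000
  i=4: min(500*2^4, 10600) = 8000
  i=5: min(500*2^5, 10600) = 10600
  i=6: min(500*2^6, 10600) = 10600
  i=7: min(500*2^7, 10600) = 10600
  i=8: min(500*2^8, 10600) = 10600
  i=9: min(500*2^9, 10600) = 10600

Answer: 500 1000 2000 4000 8000 10600 10600 10600 10600 10600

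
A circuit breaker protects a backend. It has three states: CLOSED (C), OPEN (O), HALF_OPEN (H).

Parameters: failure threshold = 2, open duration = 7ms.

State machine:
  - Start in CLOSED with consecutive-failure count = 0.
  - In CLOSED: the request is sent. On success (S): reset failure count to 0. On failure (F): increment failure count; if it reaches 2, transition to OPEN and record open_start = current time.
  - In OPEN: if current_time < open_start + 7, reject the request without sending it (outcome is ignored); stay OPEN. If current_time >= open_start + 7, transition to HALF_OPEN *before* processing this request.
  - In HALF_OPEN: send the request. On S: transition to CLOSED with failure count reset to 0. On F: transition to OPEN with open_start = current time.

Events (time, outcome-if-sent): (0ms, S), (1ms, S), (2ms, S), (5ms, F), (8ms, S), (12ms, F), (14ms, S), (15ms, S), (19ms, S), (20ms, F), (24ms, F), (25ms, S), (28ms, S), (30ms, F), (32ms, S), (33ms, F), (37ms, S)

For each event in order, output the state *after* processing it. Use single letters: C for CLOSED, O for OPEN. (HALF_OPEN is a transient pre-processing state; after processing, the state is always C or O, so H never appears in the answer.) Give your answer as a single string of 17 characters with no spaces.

State after each event:
  event#1 t=0ms outcome=S: state=CLOSED
  event#2 t=1ms outcome=S: state=CLOSED
  event#3 t=2ms outcome=S: state=CLOSED
  event#4 t=5ms outcome=F: state=CLOSED
  event#5 t=8ms outcome=S: state=CLOSED
  event#6 t=12ms outcome=F: state=CLOSED
  event#7 t=14ms outcome=S: state=CLOSED
  event#8 t=15ms outcome=S: state=CLOSED
  event#9 t=19ms outcome=S: state=CLOSED
  event#10 t=20ms outcome=F: state=CLOSED
  event#11 t=24ms outcome=F: state=OPEN
  event#12 t=25ms outcome=S: state=OPEN
  event#13 t=28ms outcome=S: state=OPEN
  event#14 t=30ms outcome=F: state=OPEN
  event#15 t=32ms outcome=S: state=CLOSED
  event#16 t=33ms outcome=F: state=CLOSED
  event#17 t=37ms outcome=S: state=CLOSED

Answer: CCCCCCCCCCOOOOCCC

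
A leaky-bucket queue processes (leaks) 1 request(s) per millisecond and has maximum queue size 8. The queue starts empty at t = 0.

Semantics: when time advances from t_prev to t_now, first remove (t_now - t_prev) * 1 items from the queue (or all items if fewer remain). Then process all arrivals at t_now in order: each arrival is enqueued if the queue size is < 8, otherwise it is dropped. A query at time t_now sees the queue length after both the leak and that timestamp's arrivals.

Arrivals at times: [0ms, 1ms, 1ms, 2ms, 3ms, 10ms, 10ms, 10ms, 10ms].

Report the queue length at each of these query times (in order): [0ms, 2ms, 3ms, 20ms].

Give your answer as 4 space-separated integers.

Queue lengths at query times:
  query t=0ms: backlog = 1
  query t=2ms: backlog = 2
  query t=3ms: backlog = 2
  query t=20ms: backlog = 0

Answer: 1 2 2 0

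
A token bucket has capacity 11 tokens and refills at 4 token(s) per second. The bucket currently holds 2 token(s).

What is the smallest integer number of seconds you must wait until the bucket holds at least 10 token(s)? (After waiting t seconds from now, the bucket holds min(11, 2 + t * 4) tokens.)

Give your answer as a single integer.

Answer: 2

Derivation:
Need 2 + t * 4 >= 10, so t >= 8/4.
Smallest integer t = ceil(8/4) = 2.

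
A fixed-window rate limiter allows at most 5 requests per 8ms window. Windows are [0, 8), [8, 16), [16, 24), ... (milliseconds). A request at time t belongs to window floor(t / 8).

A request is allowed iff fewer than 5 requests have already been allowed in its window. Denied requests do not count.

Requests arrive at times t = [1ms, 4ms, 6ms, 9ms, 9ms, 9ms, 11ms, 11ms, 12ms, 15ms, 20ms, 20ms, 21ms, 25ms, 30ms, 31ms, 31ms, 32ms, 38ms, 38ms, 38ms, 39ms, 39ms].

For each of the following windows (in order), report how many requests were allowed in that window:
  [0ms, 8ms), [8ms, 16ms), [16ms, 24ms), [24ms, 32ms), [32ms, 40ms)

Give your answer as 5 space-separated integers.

Processing requests:
  req#1 t=1ms (window 0): ALLOW
  req#2 t=4ms (window 0): ALLOW
  req#3 t=6ms (window 0): ALLOW
  req#4 t=9ms (window 1): ALLOW
  req#5 t=9ms (window 1): ALLOW
  req#6 t=9ms (window 1): ALLOW
  req#7 t=11ms (window 1): ALLOW
  req#8 t=11ms (window 1): ALLOW
  req#9 t=12ms (window 1): DENY
  req#10 t=15ms (window 1): DENY
  req#11 t=20ms (window 2): ALLOW
  req#12 t=20ms (window 2): ALLOW
  req#13 t=21ms (window 2): ALLOW
  req#14 t=25ms (window 3): ALLOW
  req#15 t=30ms (window 3): ALLOW
  req#16 t=31ms (window 3): ALLOW
  req#17 t=31ms (window 3): ALLOW
  req#18 t=32ms (window 4): ALLOW
  req#19 t=38ms (window 4): ALLOW
  req#20 t=38ms (window 4): ALLOW
  req#21 t=38ms (window 4): ALLOW
  req#22 t=39ms (window 4): ALLOW
  req#23 t=39ms (window 4): DENY

Allowed counts by window: 3 5 3 4 5

Answer: 3 5 3 4 5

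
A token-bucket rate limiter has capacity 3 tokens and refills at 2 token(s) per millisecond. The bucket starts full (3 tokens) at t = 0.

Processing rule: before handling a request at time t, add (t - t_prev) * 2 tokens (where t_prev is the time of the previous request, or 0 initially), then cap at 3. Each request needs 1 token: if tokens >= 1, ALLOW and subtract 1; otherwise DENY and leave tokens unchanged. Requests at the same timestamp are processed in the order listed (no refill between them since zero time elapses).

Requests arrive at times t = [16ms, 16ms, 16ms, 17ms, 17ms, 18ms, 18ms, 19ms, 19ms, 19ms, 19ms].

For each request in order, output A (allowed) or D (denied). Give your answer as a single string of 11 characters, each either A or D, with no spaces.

Answer: AAAAAAAAADD

Derivation:
Simulating step by step:
  req#1 t=16ms: ALLOW
  req#2 t=16ms: ALLOW
  req#3 t=16ms: ALLOW
  req#4 t=17ms: ALLOW
  req#5 t=17ms: ALLOW
  req#6 t=18ms: ALLOW
  req#7 t=18ms: ALLOW
  req#8 t=19ms: ALLOW
  req#9 t=19ms: ALLOW
  req#10 t=19ms: DENY
  req#11 t=19ms: DENY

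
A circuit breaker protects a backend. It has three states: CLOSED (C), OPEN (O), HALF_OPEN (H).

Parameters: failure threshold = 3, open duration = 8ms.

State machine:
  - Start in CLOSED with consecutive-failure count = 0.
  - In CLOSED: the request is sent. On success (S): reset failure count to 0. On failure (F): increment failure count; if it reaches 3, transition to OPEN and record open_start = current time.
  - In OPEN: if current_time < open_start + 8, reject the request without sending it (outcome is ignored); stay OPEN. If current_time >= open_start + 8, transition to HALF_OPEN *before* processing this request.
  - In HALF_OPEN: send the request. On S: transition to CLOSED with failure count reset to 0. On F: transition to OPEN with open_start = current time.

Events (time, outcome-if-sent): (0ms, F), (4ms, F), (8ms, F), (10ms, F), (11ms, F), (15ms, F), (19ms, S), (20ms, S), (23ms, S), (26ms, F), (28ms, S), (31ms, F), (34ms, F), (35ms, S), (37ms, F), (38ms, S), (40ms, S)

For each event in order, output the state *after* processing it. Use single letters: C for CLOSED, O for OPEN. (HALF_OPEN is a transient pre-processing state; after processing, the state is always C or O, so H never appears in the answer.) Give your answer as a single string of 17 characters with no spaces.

State after each event:
  event#1 t=0ms outcome=F: state=CLOSED
  event#2 t=4ms outcome=F: state=CLOSED
  event#3 t=8ms outcome=F: state=OPEN
  event#4 t=10ms outcome=F: state=OPEN
  event#5 t=11ms outcome=F: state=OPEN
  event#6 t=15ms outcome=F: state=OPEN
  event#7 t=19ms outcome=S: state=CLOSED
  event#8 t=20ms outcome=S: state=CLOSED
  event#9 t=23ms outcome=S: state=CLOSED
  event#10 t=26ms outcome=F: state=CLOSED
  event#11 t=28ms outcome=S: state=CLOSED
  event#12 t=31ms outcome=F: state=CLOSED
  event#13 t=34ms outcome=F: state=CLOSED
  event#14 t=35ms outcome=S: state=CLOSED
  event#15 t=37ms outcome=F: state=CLOSED
  event#16 t=38ms outcome=S: state=CLOSED
  event#17 t=40ms outcome=S: state=CLOSED

Answer: CCOOOOCCCCCCCCCCC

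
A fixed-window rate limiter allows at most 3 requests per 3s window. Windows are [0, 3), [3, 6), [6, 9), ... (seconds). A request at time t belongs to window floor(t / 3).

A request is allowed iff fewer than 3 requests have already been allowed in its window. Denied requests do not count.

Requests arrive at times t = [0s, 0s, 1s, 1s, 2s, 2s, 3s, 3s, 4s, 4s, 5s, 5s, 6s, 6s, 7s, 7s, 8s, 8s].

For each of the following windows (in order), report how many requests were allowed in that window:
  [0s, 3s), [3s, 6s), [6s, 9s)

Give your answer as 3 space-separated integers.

Processing requests:
  req#1 t=0s (window 0): ALLOW
  req#2 t=0s (window 0): ALLOW
  req#3 t=1s (window 0): ALLOW
  req#4 t=1s (window 0): DENY
  req#5 t=2s (window 0): DENY
  req#6 t=2s (window 0): DENY
  req#7 t=3s (window 1): ALLOW
  req#8 t=3s (window 1): ALLOW
  req#9 t=4s (window 1): ALLOW
  req#10 t=4s (window 1): DENY
  req#11 t=5s (window 1): DENY
  req#12 t=5s (window 1): DENY
  req#13 t=6s (window 2): ALLOW
  req#14 t=6s (window 2): ALLOW
  req#15 t=7s (window 2): ALLOW
  req#16 t=7s (window 2): DENY
  req#17 t=8s (window 2): DENY
  req#18 t=8s (window 2): DENY

Allowed counts by window: 3 3 3

Answer: 3 3 3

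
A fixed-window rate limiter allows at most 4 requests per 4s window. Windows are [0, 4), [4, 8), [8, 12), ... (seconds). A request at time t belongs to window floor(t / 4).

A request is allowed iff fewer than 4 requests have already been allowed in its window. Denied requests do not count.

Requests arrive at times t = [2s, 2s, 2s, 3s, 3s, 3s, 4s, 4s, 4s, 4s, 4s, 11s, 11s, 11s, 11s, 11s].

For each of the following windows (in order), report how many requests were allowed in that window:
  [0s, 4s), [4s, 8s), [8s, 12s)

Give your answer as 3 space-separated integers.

Processing requests:
  req#1 t=2s (window 0): ALLOW
  req#2 t=2s (window 0): ALLOW
  req#3 t=2s (window 0): ALLOW
  req#4 t=3s (window 0): ALLOW
  req#5 t=3s (window 0): DENY
  req#6 t=3s (window 0): DENY
  req#7 t=4s (window 1): ALLOW
  req#8 t=4s (window 1): ALLOW
  req#9 t=4s (window 1): ALLOW
  req#10 t=4s (window 1): ALLOW
  req#11 t=4s (window 1): DENY
  req#12 t=11s (window 2): ALLOW
  req#13 t=11s (window 2): ALLOW
  req#14 t=11s (window 2): ALLOW
  req#15 t=11s (window 2): ALLOW
  req#16 t=11s (window 2): DENY

Allowed counts by window: 4 4 4

Answer: 4 4 4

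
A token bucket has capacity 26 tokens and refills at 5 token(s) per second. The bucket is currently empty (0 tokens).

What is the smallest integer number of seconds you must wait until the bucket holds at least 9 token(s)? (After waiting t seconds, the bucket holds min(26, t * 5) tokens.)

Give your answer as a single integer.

Answer: 2

Derivation:
Need t * 5 >= 9, so t >= 9/5.
Smallest integer t = ceil(9/5) = 2.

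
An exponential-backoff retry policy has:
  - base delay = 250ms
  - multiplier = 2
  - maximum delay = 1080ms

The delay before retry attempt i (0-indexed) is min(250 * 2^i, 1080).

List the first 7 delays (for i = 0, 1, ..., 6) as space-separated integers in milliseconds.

Computing each delay:
  i=0: min(250*2^0, 1080) = 250
  i=1: min(250*2^1, 1080) = 500
  i=2: min(250*2^2, 1080) = 1000
  i=3: min(250*2^3, 1080) = 1080
  i=4: min(250*2^4, 1080) = 1080
  i=5: min(250*2^5, 1080) = 1080
  i=6: min(250*2^6, 1080) = 1080

Answer: 250 500 1000 1080 1080 1080 1080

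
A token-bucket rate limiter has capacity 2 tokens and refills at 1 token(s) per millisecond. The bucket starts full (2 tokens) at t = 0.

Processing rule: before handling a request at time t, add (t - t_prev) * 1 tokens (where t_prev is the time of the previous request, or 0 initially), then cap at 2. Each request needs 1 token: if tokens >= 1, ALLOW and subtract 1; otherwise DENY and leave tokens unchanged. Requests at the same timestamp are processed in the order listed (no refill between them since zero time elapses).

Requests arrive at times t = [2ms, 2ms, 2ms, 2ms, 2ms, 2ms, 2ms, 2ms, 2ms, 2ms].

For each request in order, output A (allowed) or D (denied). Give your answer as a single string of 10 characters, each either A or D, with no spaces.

Simulating step by step:
  req#1 t=2ms: ALLOW
  req#2 t=2ms: ALLOW
  req#3 t=2ms: DENY
  req#4 t=2ms: DENY
  req#5 t=2ms: DENY
  req#6 t=2ms: DENY
  req#7 t=2ms: DENY
  req#8 t=2ms: DENY
  req#9 t=2ms: DENY
  req#10 t=2ms: DENY

Answer: AADDDDDDDD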